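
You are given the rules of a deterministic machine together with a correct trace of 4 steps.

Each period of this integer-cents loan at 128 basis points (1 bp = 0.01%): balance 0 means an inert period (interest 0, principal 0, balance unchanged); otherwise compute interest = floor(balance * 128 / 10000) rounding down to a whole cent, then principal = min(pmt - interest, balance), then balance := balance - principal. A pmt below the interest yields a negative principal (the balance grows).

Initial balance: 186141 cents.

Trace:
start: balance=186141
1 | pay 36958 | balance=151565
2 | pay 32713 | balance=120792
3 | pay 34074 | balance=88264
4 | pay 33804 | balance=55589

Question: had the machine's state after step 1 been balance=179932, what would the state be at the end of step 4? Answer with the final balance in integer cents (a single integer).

85059

state after step 1 := balance=179932
2 | pay 32713 | balance=149522
3 | pay 34074 | balance=117361
4 | pay 33804 | balance=85059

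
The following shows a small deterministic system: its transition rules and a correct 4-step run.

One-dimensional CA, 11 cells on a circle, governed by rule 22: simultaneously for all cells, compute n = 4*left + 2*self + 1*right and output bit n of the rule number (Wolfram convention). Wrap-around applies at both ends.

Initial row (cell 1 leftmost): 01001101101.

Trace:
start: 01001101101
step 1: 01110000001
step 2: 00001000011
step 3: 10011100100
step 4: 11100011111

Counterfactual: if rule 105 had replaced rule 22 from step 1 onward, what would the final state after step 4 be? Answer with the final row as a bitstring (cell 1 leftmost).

(re-executing steps 1..4 under rule 105; state before step 1: 01001101101)
step 1: 10001111110
step 2: 00101000011
step 3: 00010011011
step 4: 01000011111

01000011111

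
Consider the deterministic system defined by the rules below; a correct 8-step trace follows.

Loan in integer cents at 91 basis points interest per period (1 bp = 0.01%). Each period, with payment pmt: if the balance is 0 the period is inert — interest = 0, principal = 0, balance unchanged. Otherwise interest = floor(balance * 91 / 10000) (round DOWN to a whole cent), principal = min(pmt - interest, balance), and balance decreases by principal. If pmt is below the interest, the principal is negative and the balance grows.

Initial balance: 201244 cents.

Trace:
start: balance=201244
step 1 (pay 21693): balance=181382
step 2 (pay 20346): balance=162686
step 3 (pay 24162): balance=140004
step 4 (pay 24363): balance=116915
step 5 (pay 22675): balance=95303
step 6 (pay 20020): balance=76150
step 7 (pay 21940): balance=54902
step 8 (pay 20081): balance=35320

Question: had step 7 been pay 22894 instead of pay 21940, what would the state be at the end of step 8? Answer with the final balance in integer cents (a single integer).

(re-executing from step 7 with the substitution; state before step 7: balance=76150)
step 7 (pay 22894): balance=53948
step 8 (pay 20081): balance=34357

34357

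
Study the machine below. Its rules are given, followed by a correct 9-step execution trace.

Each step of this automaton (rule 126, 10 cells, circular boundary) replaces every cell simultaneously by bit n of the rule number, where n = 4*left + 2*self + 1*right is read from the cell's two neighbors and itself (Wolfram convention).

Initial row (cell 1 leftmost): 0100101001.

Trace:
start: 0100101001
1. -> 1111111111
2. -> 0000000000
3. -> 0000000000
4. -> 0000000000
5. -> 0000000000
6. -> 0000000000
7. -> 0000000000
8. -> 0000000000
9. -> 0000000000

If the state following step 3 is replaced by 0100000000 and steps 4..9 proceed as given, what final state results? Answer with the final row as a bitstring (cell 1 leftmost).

state after step 3 := 0100000000
4. -> 1110000000
5. -> 1011000001
6. -> 1111100011
7. -> 0000110110
8. -> 0001111111
9. -> 1011000001

1011000001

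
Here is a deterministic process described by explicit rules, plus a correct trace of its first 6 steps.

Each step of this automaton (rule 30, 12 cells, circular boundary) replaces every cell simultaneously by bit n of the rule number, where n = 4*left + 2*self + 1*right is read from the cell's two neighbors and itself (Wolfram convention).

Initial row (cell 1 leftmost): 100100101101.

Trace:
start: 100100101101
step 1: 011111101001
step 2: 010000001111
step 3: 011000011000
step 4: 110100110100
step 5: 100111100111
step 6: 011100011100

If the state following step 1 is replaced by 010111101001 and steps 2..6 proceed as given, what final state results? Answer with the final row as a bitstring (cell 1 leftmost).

011101101100

state after step 1 := 010111101001
step 2: 010100001111
step 3: 010110011000
step 4: 110101110100
step 5: 100101000111
step 6: 011101101100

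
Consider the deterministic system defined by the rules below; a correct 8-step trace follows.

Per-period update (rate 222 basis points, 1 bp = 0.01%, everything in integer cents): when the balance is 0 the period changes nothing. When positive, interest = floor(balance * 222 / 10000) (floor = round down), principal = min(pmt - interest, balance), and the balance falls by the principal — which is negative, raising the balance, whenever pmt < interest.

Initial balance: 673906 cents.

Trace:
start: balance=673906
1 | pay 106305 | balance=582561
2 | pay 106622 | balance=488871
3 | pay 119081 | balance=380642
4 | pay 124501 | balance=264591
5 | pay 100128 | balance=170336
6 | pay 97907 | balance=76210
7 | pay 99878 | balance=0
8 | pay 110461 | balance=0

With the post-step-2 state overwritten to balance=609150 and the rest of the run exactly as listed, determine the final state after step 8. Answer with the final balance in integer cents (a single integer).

state after step 2 := balance=609150
3 | pay 119081 | balance=503592
4 | pay 124501 | balance=390270
5 | pay 100128 | balance=298805
6 | pay 97907 | balance=207531
7 | pay 99878 | balance=112260
8 | pay 110461 | balance=4291

4291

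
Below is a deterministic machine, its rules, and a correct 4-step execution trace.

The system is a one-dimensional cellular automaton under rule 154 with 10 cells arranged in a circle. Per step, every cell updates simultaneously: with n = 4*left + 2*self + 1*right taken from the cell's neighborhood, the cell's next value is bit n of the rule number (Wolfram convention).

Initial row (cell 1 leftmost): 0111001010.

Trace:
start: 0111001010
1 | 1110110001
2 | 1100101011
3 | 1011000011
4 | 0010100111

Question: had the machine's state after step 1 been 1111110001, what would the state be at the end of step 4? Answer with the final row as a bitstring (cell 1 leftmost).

state after step 1 := 1111110001
2 | 1111101011
3 | 1111000011
4 | 1110100111

1110100111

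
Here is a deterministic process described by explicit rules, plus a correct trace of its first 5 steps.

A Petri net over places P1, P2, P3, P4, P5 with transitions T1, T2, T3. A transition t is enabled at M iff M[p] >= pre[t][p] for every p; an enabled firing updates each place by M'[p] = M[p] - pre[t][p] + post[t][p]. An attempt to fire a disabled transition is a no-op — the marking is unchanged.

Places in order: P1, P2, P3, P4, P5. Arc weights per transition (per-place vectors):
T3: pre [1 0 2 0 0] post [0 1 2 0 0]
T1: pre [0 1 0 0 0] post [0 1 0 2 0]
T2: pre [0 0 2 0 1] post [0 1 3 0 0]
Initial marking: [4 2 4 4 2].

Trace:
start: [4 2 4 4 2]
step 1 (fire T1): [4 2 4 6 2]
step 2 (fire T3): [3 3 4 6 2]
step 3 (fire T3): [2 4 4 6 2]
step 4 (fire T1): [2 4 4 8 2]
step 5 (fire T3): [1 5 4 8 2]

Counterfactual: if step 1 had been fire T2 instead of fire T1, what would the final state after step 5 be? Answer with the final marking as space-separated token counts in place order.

(re-executing from step 1 with the substitution; state before step 1: [4 2 4 4 2])
step 1 (fire T2): [4 3 5 4 1]
step 2 (fire T3): [3 4 5 4 1]
step 3 (fire T3): [2 5 5 4 1]
step 4 (fire T1): [2 5 5 6 1]
step 5 (fire T3): [1 6 5 6 1]

1 6 5 6 1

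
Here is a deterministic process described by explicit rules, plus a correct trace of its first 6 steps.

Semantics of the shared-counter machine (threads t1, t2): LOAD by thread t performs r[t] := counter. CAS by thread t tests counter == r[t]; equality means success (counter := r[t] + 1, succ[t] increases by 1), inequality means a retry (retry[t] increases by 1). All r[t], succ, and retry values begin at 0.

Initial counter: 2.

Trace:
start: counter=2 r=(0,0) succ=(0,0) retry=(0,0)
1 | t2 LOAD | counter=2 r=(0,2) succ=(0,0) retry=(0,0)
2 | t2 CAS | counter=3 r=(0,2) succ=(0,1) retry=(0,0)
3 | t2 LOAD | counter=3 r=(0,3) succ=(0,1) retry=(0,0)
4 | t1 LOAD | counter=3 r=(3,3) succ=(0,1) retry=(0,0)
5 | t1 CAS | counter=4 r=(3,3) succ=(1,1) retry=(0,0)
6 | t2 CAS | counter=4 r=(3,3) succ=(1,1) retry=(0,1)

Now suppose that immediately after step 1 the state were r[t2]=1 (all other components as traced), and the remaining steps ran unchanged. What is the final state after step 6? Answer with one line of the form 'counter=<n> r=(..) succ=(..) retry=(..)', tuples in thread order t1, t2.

counter=3 r=(2,2) succ=(1,0) retry=(0,2)

state after step 1 := counter=2 r=(0,1) succ=(0,0) retry=(0,0)
2 | t2 CAS | counter=2 r=(0,1) succ=(0,0) retry=(0,1)
3 | t2 LOAD | counter=2 r=(0,2) succ=(0,0) retry=(0,1)
4 | t1 LOAD | counter=2 r=(2,2) succ=(0,0) retry=(0,1)
5 | t1 CAS | counter=3 r=(2,2) succ=(1,0) retry=(0,1)
6 | t2 CAS | counter=3 r=(2,2) succ=(1,0) retry=(0,2)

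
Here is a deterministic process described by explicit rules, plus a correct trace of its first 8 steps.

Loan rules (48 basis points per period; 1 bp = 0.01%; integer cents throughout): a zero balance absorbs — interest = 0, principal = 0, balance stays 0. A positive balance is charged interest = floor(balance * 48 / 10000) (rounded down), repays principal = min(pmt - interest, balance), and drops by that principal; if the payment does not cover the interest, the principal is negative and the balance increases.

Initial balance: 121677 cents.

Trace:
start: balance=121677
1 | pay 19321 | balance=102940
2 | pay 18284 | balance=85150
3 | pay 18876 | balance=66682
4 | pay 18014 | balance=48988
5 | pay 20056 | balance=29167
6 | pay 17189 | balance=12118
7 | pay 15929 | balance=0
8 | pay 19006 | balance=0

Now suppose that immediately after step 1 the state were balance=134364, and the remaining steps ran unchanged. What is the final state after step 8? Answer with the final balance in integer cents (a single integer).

state after step 1 := balance=134364
2 | pay 18284 | balance=116724
3 | pay 18876 | balance=98408
4 | pay 18014 | balance=80866
5 | pay 20056 | balance=61198
6 | pay 17189 | balance=44302
7 | pay 15929 | balance=28585
8 | pay 19006 | balance=9716

9716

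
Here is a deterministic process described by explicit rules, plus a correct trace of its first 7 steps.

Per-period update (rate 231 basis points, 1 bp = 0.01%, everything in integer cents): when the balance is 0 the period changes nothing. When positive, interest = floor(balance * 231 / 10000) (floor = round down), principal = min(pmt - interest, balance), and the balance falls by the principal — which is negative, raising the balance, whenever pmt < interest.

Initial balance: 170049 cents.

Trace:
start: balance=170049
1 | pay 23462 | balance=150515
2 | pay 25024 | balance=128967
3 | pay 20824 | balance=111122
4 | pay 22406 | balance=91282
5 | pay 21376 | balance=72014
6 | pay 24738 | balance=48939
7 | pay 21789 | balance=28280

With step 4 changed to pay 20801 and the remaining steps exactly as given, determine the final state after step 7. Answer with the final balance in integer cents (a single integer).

(re-executing from step 4 with the substitution; state before step 4: balance=111122)
4 | pay 20801 | balance=92887
5 | pay 21376 | balance=73656
6 | pay 24738 | balance=50619
7 | pay 21789 | balance=29999

29999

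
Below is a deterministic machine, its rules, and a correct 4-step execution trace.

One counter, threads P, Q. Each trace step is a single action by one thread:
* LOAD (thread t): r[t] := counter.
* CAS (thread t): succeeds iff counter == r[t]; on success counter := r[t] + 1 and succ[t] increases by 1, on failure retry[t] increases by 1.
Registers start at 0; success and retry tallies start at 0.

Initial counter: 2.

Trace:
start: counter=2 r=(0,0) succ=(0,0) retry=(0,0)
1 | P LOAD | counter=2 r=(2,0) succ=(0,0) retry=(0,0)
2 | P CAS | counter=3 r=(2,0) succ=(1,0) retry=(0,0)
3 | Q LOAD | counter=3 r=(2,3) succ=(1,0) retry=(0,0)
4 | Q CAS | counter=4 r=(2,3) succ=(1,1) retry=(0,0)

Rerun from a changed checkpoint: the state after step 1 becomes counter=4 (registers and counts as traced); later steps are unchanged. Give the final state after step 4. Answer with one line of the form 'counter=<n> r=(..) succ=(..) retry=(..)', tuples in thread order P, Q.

counter=5 r=(2,4) succ=(0,1) retry=(1,0)

state after step 1 := counter=4 r=(2,0) succ=(0,0) retry=(0,0)
2 | P CAS | counter=4 r=(2,0) succ=(0,0) retry=(1,0)
3 | Q LOAD | counter=4 r=(2,4) succ=(0,0) retry=(1,0)
4 | Q CAS | counter=5 r=(2,4) succ=(0,1) retry=(1,0)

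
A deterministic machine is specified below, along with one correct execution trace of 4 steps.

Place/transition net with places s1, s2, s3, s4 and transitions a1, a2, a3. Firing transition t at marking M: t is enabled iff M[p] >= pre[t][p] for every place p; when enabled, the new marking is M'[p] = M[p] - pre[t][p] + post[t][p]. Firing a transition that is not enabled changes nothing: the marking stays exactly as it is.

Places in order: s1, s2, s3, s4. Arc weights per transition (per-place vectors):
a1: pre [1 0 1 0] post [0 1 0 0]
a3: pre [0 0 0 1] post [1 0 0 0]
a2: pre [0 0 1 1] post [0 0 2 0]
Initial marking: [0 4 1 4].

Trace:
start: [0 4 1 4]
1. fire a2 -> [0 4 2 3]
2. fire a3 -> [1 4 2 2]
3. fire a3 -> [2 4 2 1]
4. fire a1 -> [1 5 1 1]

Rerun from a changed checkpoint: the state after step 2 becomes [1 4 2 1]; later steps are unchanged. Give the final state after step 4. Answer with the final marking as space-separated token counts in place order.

1 5 1 0

state after step 2 := [1 4 2 1]
3. fire a3 -> [2 4 2 0]
4. fire a1 -> [1 5 1 0]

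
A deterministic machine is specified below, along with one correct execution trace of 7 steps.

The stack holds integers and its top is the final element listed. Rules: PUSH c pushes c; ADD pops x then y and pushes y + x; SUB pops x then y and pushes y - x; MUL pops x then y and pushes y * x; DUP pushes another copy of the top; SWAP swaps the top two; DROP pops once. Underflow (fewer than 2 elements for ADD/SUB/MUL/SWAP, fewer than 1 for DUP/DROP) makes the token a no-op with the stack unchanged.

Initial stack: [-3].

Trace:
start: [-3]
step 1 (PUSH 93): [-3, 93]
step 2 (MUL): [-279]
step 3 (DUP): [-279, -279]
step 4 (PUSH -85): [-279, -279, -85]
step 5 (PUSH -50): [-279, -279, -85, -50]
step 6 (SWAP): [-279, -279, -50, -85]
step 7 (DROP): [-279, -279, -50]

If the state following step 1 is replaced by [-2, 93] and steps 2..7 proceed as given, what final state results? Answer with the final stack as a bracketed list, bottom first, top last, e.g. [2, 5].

state after step 1 := [-2, 93]
step 2 (MUL): [-186]
step 3 (DUP): [-186, -186]
step 4 (PUSH -85): [-186, -186, -85]
step 5 (PUSH -50): [-186, -186, -85, -50]
step 6 (SWAP): [-186, -186, -50, -85]
step 7 (DROP): [-186, -186, -50]

[-186, -186, -50]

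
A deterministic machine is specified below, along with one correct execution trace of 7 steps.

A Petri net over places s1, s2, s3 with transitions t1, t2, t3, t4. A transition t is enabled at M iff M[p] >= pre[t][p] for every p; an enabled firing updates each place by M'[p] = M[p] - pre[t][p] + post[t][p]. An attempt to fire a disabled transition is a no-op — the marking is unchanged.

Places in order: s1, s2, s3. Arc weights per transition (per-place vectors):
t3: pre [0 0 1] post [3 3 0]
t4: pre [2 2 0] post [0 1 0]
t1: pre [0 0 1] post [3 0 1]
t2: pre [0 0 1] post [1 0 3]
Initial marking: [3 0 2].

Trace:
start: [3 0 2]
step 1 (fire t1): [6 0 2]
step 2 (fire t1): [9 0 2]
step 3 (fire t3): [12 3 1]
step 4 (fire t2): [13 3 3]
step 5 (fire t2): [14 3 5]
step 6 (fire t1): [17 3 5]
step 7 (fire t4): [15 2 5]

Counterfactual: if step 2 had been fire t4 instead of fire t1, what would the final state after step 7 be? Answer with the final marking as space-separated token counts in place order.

12 2 5

(re-executing from step 2 with the substitution; state before step 2: [6 0 2])
step 2 (fire t4): [6 0 2]
step 3 (fire t3): [9 3 1]
step 4 (fire t2): [10 3 3]
step 5 (fire t2): [11 3 5]
step 6 (fire t1): [14 3 5]
step 7 (fire t4): [12 2 5]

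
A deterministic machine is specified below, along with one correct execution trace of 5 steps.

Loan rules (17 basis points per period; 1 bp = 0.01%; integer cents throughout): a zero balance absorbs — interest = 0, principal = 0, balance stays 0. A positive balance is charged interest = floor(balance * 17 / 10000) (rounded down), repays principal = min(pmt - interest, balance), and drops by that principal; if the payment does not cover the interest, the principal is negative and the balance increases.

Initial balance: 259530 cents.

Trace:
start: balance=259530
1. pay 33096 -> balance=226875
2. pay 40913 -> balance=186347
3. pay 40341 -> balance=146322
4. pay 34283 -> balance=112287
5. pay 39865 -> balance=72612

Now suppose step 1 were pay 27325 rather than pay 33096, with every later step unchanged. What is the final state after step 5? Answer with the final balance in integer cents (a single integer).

78423

(re-executing from step 1 with the substitution; state before step 1: balance=259530)
1. pay 27325 -> balance=232646
2. pay 40913 -> balance=192128
3. pay 40341 -> balance=152113
4. pay 34283 -> balance=118088
5. pay 39865 -> balance=78423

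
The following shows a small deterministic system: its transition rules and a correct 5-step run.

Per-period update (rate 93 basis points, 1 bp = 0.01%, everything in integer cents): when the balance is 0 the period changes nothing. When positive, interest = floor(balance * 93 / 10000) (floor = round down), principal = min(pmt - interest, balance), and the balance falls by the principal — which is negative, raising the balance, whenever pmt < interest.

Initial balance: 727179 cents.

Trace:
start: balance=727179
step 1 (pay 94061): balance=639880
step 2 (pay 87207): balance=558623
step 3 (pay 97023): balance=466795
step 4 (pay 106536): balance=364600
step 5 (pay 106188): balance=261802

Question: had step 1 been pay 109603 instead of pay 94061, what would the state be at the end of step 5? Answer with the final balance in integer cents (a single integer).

245674

(re-executing from step 1 with the substitution; state before step 1: balance=727179)
step 1 (pay 109603): balance=624338
step 2 (pay 87207): balance=542937
step 3 (pay 97023): balance=450963
step 4 (pay 106536): balance=348620
step 5 (pay 106188): balance=245674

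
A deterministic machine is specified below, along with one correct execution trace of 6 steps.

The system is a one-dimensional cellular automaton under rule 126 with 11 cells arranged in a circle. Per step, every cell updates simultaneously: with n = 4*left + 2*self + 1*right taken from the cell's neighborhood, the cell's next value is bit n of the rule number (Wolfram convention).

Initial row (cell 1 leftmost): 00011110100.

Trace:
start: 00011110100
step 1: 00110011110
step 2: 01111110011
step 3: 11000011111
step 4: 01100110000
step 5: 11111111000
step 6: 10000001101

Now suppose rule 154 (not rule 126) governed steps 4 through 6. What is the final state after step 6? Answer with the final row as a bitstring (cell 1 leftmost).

(re-executing steps 4..6 under rule 154; state before step 4: 11000011111)
step 4: 10100111111
step 5: 00011111111
step 6: 10111111110

10111111110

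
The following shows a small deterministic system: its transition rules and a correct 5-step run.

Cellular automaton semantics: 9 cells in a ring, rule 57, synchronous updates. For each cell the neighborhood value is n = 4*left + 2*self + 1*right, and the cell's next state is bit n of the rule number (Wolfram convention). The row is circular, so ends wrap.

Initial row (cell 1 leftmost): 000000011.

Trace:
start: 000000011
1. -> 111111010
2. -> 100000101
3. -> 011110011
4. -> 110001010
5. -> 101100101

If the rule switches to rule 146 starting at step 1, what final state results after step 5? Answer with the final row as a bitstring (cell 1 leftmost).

101010100

(re-executing steps 1..5 under rule 146; state before step 1: 000000011)
1. -> 100000100
2. -> 010001011
3. -> 001010000
4. -> 010001000
5. -> 101010100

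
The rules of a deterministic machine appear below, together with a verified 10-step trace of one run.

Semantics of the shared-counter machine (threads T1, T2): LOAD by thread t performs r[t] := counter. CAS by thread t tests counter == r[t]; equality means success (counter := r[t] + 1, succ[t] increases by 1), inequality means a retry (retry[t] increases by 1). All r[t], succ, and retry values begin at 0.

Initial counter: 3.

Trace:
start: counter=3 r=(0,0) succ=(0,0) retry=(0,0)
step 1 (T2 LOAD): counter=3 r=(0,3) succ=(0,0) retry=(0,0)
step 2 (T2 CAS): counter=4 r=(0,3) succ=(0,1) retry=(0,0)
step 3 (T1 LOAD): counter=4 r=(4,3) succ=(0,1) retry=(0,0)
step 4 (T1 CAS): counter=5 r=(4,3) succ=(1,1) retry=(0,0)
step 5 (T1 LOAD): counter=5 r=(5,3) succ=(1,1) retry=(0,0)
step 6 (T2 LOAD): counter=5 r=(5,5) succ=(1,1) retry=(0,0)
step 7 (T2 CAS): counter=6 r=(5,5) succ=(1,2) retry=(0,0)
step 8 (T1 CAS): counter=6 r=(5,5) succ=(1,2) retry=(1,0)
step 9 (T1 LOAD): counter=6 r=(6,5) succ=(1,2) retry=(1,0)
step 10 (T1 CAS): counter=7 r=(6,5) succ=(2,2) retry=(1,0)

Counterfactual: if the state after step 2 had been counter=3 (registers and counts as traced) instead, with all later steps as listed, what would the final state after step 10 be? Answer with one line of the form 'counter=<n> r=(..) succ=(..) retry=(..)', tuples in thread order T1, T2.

state after step 2 := counter=3 r=(0,3) succ=(0,1) retry=(0,0)
step 3 (T1 LOAD): counter=3 r=(3,3) succ=(0,1) retry=(0,0)
step 4 (T1 CAS): counter=4 r=(3,3) succ=(1,1) retry=(0,0)
step 5 (T1 LOAD): counter=4 r=(4,3) succ=(1,1) retry=(0,0)
step 6 (T2 LOAD): counter=4 r=(4,4) succ=(1,1) retry=(0,0)
step 7 (T2 CAS): counter=5 r=(4,4) succ=(1,2) retry=(0,0)
step 8 (T1 CAS): counter=5 r=(4,4) succ=(1,2) retry=(1,0)
step 9 (T1 LOAD): counter=5 r=(5,4) succ=(1,2) retry=(1,0)
step 10 (T1 CAS): counter=6 r=(5,4) succ=(2,2) retry=(1,0)

counter=6 r=(5,4) succ=(2,2) retry=(1,0)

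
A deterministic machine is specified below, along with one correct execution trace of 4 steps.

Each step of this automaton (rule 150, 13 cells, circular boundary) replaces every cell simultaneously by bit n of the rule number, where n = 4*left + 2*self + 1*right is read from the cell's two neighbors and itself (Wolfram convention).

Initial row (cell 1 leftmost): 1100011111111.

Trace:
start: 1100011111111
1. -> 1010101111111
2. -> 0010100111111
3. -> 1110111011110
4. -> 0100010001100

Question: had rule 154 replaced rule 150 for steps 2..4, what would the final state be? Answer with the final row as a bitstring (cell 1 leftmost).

(re-executing steps 2..4 under rule 154; state before step 2: 1010101111111)
2. -> 0000001111111
3. -> 1000011111110
4. -> 0100111111100

0100111111100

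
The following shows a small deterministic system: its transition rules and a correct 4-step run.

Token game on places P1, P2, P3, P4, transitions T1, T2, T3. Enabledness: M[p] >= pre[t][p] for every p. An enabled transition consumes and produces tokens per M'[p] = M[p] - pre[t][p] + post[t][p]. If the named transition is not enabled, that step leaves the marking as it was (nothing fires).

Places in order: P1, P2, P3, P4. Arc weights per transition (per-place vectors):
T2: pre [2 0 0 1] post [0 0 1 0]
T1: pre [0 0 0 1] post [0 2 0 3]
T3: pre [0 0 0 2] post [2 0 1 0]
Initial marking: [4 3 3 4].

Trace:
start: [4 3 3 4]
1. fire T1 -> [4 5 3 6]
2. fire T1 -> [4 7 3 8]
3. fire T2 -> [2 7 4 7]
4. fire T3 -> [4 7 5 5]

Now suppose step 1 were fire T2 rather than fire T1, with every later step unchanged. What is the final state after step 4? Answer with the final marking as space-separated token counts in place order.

(re-executing from step 1 with the substitution; state before step 1: [4 3 3 4])
1. fire T2 -> [2 3 4 3]
2. fire T1 -> [2 5 4 5]
3. fire T2 -> [0 5 5 4]
4. fire T3 -> [2 5 6 2]

2 5 6 2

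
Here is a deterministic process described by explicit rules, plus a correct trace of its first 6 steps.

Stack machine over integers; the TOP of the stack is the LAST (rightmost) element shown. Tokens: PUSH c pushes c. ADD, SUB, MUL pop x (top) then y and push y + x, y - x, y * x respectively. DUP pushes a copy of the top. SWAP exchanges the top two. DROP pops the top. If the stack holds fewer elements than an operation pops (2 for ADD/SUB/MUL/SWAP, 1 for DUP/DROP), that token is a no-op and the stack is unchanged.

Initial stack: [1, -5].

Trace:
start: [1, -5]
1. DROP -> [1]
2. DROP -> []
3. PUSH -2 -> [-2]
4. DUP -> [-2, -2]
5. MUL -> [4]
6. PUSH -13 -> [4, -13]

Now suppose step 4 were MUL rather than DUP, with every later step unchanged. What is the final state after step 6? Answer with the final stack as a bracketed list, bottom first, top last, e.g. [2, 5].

[-2, -13]

(re-executing from step 4 with the substitution; state before step 4: [-2])
4. MUL -> [-2]
5. MUL -> [-2]
6. PUSH -13 -> [-2, -13]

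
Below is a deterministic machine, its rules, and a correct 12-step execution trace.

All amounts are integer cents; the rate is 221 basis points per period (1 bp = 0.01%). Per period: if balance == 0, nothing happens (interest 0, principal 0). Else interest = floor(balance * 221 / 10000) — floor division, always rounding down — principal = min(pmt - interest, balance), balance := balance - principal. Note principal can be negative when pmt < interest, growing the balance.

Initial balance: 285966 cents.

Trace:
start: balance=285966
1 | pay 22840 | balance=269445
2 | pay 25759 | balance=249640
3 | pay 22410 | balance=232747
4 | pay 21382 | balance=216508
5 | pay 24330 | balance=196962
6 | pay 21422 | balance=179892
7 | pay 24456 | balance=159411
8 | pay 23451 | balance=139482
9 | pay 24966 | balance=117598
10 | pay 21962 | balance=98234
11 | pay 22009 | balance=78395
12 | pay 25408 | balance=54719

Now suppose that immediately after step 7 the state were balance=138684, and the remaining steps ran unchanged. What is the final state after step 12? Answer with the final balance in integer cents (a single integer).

31599

state after step 7 := balance=138684
8 | pay 23451 | balance=118297
9 | pay 24966 | balance=95945
10 | pay 21962 | balance=76103
11 | pay 22009 | balance=55775
12 | pay 25408 | balance=31599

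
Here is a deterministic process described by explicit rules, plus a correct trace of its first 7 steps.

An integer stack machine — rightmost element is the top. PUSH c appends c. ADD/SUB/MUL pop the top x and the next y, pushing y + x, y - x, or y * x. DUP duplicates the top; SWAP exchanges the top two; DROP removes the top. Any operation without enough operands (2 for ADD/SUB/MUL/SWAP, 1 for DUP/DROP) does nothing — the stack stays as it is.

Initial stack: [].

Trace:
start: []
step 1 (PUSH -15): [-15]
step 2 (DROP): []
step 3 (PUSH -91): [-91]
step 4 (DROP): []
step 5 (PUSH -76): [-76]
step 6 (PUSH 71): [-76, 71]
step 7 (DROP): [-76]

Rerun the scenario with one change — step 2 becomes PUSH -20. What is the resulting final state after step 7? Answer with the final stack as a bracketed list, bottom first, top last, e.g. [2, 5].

(re-executing from step 2 with the substitution; state before step 2: [-15])
step 2 (PUSH -20): [-15, -20]
step 3 (PUSH -91): [-15, -20, -91]
step 4 (DROP): [-15, -20]
step 5 (PUSH -76): [-15, -20, -76]
step 6 (PUSH 71): [-15, -20, -76, 71]
step 7 (DROP): [-15, -20, -76]

[-15, -20, -76]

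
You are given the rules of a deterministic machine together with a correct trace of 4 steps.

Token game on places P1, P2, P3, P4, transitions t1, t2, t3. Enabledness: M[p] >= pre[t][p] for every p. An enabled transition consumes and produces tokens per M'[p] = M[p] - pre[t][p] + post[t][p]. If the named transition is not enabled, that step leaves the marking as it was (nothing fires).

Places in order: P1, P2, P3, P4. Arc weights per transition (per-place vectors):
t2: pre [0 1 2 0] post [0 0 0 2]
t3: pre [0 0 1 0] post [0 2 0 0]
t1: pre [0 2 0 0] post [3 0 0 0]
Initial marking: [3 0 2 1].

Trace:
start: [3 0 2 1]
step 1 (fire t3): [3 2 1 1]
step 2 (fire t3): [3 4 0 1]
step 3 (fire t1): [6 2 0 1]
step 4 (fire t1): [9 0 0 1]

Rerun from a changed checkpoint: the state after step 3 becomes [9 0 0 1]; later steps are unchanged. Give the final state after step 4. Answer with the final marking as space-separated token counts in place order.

state after step 3 := [9 0 0 1]
step 4 (fire t1): [9 0 0 1]

9 0 0 1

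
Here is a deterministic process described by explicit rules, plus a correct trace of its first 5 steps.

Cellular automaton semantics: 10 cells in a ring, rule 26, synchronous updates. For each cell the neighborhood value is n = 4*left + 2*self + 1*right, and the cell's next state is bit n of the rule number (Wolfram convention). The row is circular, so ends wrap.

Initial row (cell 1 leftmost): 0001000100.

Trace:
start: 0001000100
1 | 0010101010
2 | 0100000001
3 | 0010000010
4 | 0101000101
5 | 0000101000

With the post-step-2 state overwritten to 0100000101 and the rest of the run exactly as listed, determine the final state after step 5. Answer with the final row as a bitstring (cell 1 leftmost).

1000000010

state after step 2 := 0100000101
3 | 0010001000
4 | 0101010100
5 | 1000000010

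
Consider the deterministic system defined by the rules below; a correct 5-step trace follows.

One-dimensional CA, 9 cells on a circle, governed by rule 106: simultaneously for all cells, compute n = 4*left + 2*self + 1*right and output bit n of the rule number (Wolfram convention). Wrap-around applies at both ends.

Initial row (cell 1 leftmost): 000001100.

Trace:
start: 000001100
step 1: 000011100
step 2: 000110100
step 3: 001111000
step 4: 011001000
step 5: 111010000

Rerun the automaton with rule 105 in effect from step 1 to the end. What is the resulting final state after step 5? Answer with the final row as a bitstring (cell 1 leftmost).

(re-executing steps 1..5 under rule 105; state before step 1: 000001100)
step 1: 111101101
step 2: 000111111
step 3: 010100001
step 4: 101001100
step 5: 010001100

010001100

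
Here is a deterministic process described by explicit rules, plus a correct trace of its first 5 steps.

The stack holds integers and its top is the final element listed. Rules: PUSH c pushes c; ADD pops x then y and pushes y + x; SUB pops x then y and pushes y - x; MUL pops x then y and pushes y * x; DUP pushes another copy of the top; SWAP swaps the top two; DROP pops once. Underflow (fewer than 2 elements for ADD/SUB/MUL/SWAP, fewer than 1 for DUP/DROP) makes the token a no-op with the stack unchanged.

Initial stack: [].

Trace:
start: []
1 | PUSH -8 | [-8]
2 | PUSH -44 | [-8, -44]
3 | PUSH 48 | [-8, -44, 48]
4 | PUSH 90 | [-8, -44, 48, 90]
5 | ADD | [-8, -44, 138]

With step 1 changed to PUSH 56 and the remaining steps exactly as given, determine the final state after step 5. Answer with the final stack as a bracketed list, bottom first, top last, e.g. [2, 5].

(re-executing from step 1 with the substitution; state before step 1: [])
1 | PUSH 56 | [56]
2 | PUSH -44 | [56, -44]
3 | PUSH 48 | [56, -44, 48]
4 | PUSH 90 | [56, -44, 48, 90]
5 | ADD | [56, -44, 138]

[56, -44, 138]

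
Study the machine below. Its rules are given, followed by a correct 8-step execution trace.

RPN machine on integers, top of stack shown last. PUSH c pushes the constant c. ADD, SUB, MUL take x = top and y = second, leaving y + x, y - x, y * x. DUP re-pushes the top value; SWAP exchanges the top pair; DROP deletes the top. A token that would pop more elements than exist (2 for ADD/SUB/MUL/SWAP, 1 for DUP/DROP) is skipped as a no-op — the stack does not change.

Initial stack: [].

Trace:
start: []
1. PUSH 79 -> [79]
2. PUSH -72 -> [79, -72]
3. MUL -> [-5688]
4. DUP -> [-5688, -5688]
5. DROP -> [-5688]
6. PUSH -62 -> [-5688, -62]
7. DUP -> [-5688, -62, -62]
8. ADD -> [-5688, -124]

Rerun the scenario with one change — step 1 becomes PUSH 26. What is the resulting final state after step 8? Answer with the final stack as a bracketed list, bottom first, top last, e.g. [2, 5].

[-1872, -124]

(re-executing from step 1 with the substitution; state before step 1: [])
1. PUSH 26 -> [26]
2. PUSH -72 -> [26, -72]
3. MUL -> [-1872]
4. DUP -> [-1872, -1872]
5. DROP -> [-1872]
6. PUSH -62 -> [-1872, -62]
7. DUP -> [-1872, -62, -62]
8. ADD -> [-1872, -124]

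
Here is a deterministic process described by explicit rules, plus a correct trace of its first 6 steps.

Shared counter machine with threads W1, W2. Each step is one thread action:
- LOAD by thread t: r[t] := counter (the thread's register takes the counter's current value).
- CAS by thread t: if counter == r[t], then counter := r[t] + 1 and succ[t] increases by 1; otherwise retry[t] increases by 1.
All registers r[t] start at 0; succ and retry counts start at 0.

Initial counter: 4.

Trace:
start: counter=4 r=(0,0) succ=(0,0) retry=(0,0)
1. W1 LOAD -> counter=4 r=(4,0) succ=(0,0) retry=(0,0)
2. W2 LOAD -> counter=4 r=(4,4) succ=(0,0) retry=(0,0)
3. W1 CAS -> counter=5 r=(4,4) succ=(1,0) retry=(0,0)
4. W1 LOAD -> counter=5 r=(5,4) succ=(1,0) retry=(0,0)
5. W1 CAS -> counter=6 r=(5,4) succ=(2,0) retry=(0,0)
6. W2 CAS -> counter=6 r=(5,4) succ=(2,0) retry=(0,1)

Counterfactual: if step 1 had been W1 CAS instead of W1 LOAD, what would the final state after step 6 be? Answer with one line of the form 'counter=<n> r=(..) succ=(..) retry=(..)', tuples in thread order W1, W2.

(re-executing from step 1 with the substitution; state before step 1: counter=4 r=(0,0) succ=(0,0) retry=(0,0))
1. W1 CAS -> counter=4 r=(0,0) succ=(0,0) retry=(1,0)
2. W2 LOAD -> counter=4 r=(0,4) succ=(0,0) retry=(1,0)
3. W1 CAS -> counter=4 r=(0,4) succ=(0,0) retry=(2,0)
4. W1 LOAD -> counter=4 r=(4,4) succ=(0,0) retry=(2,0)
5. W1 CAS -> counter=5 r=(4,4) succ=(1,0) retry=(2,0)
6. W2 CAS -> counter=5 r=(4,4) succ=(1,0) retry=(2,1)

counter=5 r=(4,4) succ=(1,0) retry=(2,1)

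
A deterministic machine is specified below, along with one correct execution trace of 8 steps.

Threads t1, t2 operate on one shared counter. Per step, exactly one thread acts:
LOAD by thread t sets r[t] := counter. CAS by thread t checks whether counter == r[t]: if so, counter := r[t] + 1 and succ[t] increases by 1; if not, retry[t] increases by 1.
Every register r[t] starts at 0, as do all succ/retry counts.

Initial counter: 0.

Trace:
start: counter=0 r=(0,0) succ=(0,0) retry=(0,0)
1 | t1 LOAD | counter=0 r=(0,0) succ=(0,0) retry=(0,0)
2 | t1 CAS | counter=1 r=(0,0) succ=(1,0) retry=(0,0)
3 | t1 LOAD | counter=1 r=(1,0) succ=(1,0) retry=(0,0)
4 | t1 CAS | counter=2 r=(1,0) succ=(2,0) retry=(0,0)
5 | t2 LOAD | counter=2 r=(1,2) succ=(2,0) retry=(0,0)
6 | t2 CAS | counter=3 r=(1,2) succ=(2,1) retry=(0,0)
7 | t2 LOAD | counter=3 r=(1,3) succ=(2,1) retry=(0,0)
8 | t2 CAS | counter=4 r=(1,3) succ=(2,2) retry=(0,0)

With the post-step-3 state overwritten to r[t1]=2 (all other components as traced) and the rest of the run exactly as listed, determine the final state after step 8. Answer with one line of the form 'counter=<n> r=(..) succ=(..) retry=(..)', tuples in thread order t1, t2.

counter=3 r=(2,2) succ=(1,2) retry=(1,0)

state after step 3 := counter=1 r=(2,0) succ=(1,0) retry=(0,0)
4 | t1 CAS | counter=1 r=(2,0) succ=(1,0) retry=(1,0)
5 | t2 LOAD | counter=1 r=(2,1) succ=(1,0) retry=(1,0)
6 | t2 CAS | counter=2 r=(2,1) succ=(1,1) retry=(1,0)
7 | t2 LOAD | counter=2 r=(2,2) succ=(1,1) retry=(1,0)
8 | t2 CAS | counter=3 r=(2,2) succ=(1,2) retry=(1,0)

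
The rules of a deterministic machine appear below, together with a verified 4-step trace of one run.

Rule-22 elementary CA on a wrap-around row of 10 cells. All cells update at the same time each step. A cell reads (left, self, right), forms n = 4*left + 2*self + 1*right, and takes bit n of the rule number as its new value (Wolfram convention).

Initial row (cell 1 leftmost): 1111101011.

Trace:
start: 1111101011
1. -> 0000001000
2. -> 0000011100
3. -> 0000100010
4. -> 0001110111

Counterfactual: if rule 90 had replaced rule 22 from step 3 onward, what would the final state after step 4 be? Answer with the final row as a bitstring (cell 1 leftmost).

(re-executing steps 3..4 under rule 90; state before step 3: 0000011100)
3. -> 0000110110
4. -> 0001110111

0001110111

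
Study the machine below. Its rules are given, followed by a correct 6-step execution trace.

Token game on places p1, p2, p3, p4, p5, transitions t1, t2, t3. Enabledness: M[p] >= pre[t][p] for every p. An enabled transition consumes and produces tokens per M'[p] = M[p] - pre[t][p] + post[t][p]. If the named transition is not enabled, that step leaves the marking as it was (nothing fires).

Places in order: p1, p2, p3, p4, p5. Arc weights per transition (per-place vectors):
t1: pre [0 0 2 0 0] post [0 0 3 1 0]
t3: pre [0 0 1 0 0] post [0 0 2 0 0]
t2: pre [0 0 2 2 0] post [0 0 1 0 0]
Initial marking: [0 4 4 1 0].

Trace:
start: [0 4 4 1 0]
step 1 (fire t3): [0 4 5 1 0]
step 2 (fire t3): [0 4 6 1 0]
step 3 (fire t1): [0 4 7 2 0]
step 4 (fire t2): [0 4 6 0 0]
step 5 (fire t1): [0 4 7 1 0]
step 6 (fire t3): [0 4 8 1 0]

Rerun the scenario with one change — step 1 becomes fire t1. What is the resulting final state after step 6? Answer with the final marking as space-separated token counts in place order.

(re-executing from step 1 with the substitution; state before step 1: [0 4 4 1 0])
step 1 (fire t1): [0 4 5 2 0]
step 2 (fire t3): [0 4 6 2 0]
step 3 (fire t1): [0 4 7 3 0]
step 4 (fire t2): [0 4 6 1 0]
step 5 (fire t1): [0 4 7 2 0]
step 6 (fire t3): [0 4 8 2 0]

0 4 8 2 0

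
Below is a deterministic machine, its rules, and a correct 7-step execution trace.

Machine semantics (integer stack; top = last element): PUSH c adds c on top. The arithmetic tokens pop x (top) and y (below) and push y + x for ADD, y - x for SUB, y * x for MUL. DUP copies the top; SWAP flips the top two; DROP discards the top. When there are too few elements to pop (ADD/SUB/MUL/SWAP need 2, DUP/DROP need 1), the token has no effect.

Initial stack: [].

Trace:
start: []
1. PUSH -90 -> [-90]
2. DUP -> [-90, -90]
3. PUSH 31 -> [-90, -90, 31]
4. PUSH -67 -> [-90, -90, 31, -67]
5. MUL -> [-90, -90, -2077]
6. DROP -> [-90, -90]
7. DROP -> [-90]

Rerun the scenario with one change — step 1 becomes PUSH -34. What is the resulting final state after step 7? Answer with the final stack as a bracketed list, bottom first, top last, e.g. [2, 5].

[-34]

(re-executing from step 1 with the substitution; state before step 1: [])
1. PUSH -34 -> [-34]
2. DUP -> [-34, -34]
3. PUSH 31 -> [-34, -34, 31]
4. PUSH -67 -> [-34, -34, 31, -67]
5. MUL -> [-34, -34, -2077]
6. DROP -> [-34, -34]
7. DROP -> [-34]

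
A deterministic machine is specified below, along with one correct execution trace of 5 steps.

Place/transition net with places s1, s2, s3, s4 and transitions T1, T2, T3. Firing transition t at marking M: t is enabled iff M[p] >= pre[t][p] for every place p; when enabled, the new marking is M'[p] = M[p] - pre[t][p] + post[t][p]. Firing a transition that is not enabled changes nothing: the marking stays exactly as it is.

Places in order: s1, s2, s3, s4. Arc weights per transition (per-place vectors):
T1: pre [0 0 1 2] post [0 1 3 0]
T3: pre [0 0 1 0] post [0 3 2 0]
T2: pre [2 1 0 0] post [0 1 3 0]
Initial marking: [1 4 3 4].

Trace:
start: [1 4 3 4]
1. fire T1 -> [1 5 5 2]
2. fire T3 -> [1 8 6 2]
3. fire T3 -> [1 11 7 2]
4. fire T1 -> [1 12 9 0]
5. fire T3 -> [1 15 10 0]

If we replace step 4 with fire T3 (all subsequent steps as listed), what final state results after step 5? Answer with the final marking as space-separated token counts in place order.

(re-executing from step 4 with the substitution; state before step 4: [1 11 7 2])
4. fire T3 -> [1 14 8 2]
5. fire T3 -> [1 17 9 2]

1 17 9 2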